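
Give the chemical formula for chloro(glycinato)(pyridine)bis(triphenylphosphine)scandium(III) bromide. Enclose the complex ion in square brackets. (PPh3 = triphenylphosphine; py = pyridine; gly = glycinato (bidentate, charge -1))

Ligands: 1 chloro (Cl, -1), 2 triphenylphosphine (PPh3, neutral), 1 pyridine (py, neutral), 1 glycinato (gly, -1). Ligand charge sum = -2.
With Sc in oxidation state +3, the complex ion is [Sc...]^1+.
Charge balance with bromide (-1) requires 1 complex ion per 1 bromide.

[ScCl(gly)(PPh3)2(py)]Br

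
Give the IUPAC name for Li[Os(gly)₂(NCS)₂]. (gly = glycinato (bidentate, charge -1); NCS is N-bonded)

The 1 lithium counter-ion carries a total charge of +1, so each complex ion is 1−.
Ligand charges: 2×glycinato (-1 each), 2×isothiocyanato (-1 each); total -4. So Os + (-4) = 1−, giving Os = +3.
The complex ion is anionic, so osmium takes the -ate form osmate(III).

lithium bis(glycinato)diisothiocyanatoosmate(III)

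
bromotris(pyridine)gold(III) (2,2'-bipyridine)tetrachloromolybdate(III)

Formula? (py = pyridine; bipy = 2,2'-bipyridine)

[AuBr(py)3][Mo(bipy)Cl4]2

Cation [Au…]: ligand charges -1, Au(III) ⇒ ion charge 2+.
Anion [Mo…]: ligand charges -4, Mo(III) ⇒ ion charge 1−.
One 2+ cation requires 2 of the 1− anion.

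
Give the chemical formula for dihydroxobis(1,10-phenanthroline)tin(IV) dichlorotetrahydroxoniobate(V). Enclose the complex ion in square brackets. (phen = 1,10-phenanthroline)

[Sn(OH)2(phen)2][NbCl2(OH)4]2

Cation [Sn…]: ligand charges -2, Sn(IV) ⇒ ion charge 2+.
Anion [Nb…]: ligand charges -6, Nb(V) ⇒ ion charge 1−.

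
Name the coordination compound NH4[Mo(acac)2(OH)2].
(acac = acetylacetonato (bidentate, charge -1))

ammonium bis(acetylacetonato)dihydroxomolybdate(III)

The 1 ammonium counter-ion carries a total charge of +1, so each complex ion is 1−.
Ligand charges: 2×acetylacetonato (-1 each), 2×hydroxo (-1 each); total -4. So Mo + (-4) = 1−, giving Mo = +3.
The complex ion is anionic, so molybdenum takes the -ate form molybdate(III).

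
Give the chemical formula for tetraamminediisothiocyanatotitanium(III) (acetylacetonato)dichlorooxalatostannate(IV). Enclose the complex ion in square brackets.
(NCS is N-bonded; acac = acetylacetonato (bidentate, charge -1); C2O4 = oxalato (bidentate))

[Ti(NCS)2(NH3)4][Sn(acac)(C2O4)Cl2]

Cation [Ti…]: ligand charges -2, Ti(III) ⇒ ion charge 1+.
Anion [Sn…]: ligand charges -5, Sn(IV) ⇒ ion charge 1−.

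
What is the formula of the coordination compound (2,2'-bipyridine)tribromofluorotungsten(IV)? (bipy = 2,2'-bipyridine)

Ligands: 1 2,2'-bipyridine (bipy, neutral), 1 fluoro (F, -1), 3 bromo (Br, -1). Ligand charge sum = -4.
With W in oxidation state +4, the complex ion is [W...].

[W(bipy)Br3F]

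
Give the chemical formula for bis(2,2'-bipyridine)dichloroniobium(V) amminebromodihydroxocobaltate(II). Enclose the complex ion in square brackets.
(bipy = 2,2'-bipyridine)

[Nb(bipy)2Cl2][CoBr(NH3)(OH)2]3

Cation [Nb…]: ligand charges -2, Nb(V) ⇒ ion charge 3+.
Anion [Co…]: ligand charges -3, Co(II) ⇒ ion charge 1−.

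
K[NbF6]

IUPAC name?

potassium hexafluoroniobate(V)

The 1 potassium counter-ion carries a total charge of +1, so each complex ion is 1−.
Ligand charges: 6×fluoro (-1 each); total -6. So Nb + (-6) = 1−, giving Nb = +5.
The complex ion is anionic, so niobium takes the -ate form niobate(V).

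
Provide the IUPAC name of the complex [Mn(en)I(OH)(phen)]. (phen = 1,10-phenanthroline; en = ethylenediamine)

(ethylenediamine)hydroxoiodo(1,10-phenanthroline)manganese(II)

There is no counter-ion, so the complex is neutral overall.
Ligand charges: 1×1,10-phenanthroline (neutral), 1×ethylenediamine (neutral), 1×hydroxo (-1 each), 1×iodo (-1 each); total -2. So Mn + (-2) = 0, giving Mn = +2.
Ligands are named alphabetically: ethylenediamine before hydroxo before iodo before phenanthroline.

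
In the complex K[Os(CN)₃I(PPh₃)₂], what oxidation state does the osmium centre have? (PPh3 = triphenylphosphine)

1 potassium outside the brackets (+1 each) → the complex ion is 1−.
Ligand charges: 3×CN = -3; 2×PPh3 neutral; 1×I = -1; sum -4.
Os + (-4) = 1− ⇒ Os is +3.

+3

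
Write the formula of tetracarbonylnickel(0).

Ligands: 4 carbonyl (CO, neutral). Ligand charge sum = 0.
With Ni in oxidation state 0, the complex ion is [Ni...].

[Ni(CO)4]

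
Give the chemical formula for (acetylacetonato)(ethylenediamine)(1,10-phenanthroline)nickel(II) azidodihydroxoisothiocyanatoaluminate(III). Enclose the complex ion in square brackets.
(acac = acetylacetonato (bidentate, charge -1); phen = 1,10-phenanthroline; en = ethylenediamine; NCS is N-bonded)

[Ni(acac)(en)(phen)][Al(N3)(NCS)(OH)2]

Cation [Ni…]: ligand charges -1, Ni(II) ⇒ ion charge 1+.
Anion [Al…]: ligand charges -4, Al(III) ⇒ ion charge 1−.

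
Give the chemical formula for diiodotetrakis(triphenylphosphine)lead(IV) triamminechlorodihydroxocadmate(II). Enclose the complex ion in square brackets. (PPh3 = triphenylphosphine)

[PbI2(PPh3)4][CdCl(NH3)3(OH)2]2

Cation [Pb…]: ligand charges -2, Pb(IV) ⇒ ion charge 2+.
Anion [Cd…]: ligand charges -3, Cd(II) ⇒ ion charge 1−.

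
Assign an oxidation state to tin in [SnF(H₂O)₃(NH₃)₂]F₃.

+4

3 fluoride outside the brackets (-1 each) → the complex ion is 3+.
Ligand charges: 3×H2O neutral; 1×F = -1; 2×NH3 neutral; sum -1.
Sn + (-1) = 3+ ⇒ Sn is +4.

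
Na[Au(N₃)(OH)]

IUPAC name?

sodium azidohydroxoaurate(I)

The 1 sodium counter-ion carries a total charge of +1, so each complex ion is 1−.
Ligand charges: 1×azido (-1 each), 1×hydroxo (-1 each); total -2. So Au + (-2) = 1−, giving Au = +1.
The complex ion is anionic, so gold takes the -ate form aurate(I).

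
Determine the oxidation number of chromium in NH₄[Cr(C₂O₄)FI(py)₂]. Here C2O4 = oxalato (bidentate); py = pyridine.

+3

1 ammonium outside the brackets (+1 each) → the complex ion is 1−.
Ligand charges: 1×F = -1; 1×I = -1; 1×C2O4 = -2; 2×py neutral; sum -4.
Cr + (-4) = 1− ⇒ Cr is +3.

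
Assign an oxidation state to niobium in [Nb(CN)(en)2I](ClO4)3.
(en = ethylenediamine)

3 perchlorate outside the brackets (-1 each) → the complex ion is 3+.
Ligand charges: 1×I = -1; 1×CN = -1; 2×en neutral; sum -2.
Nb + (-2) = 3+ ⇒ Nb is +5.

+5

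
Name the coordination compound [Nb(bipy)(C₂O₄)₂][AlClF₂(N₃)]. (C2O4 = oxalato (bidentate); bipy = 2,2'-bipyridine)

(2,2'-bipyridine)dioxalatoniobium(V) azidochlorodifluoroaluminate(III)

Aluminium is always +3 in its complexes; the anion's ligand charges sum to -4, so the complex anion is 1−.
A 1:1 salt means the cation carries the equal and opposite charge, 1+.
Cation: ligand charges sum to -4; for the ion to be 1+, Nb = +5.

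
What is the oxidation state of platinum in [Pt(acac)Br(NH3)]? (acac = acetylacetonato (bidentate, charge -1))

No counter-ion: the bracketed complex is neutral.
Ligand charges: 1×NH3 neutral; 1×Br = -1; 1×acac = -1; sum -2.
Pt + (-2) = 0 ⇒ Pt is +2.

+2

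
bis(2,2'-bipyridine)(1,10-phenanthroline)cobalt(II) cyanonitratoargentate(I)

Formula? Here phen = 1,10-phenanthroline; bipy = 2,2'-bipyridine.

Cation [Co…]: ligand charges 0, Co(II) ⇒ ion charge 2+.
Anion [Ag…]: ligand charges -2, Ag(I) ⇒ ion charge 1−.
One 2+ cation requires 2 of the 1− anion.

[Co(bipy)2(phen)][Ag(CN)(NO3)]2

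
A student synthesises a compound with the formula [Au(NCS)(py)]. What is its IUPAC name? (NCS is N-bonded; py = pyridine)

There is no counter-ion, so the complex is neutral overall.
Ligand charges: 1×isothiocyanato (-1 each), 1×pyridine (neutral); total -1. So Au + (-1) = 0, giving Au = +1.
Ligands are named alphabetically: isothiocyanato before pyridine.

isothiocyanato(pyridine)gold(I)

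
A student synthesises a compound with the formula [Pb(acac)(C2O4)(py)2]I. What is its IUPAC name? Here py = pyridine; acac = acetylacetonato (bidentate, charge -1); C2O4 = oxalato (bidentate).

(acetylacetonato)oxalatobis(pyridine)lead(IV) iodide

The 1 iodide counter-ion carries a total charge of -1, so each complex ion is 1+.
Ligand charges: 2×pyridine (neutral), 1×acetylacetonato (-1 each), 1×oxalato (-2 each); total -3. So Pb + (-3) = 1+, giving Pb = +4.
Ligands are named alphabetically: acetylacetonato before oxalato before pyridine.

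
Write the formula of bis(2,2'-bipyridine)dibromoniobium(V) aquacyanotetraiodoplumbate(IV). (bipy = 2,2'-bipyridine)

[Nb(bipy)2Br2][Pb(CN)(H2O)I4]3

Cation [Nb…]: ligand charges -2, Nb(V) ⇒ ion charge 3+.
Anion [Pb…]: ligand charges -5, Pb(IV) ⇒ ion charge 1−.
One 3+ cation requires 3 of the 1− anion.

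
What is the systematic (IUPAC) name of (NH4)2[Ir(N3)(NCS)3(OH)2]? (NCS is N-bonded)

ammonium azidodihydroxotriisothiocyanatoiridate(IV)

The 2 ammonium counter-ions carry a total charge of +2, so each complex ion is 2−.
Ligand charges: 2×hydroxo (-1 each), 3×isothiocyanato (-1 each), 1×azido (-1 each); total -6. So Ir + (-6) = 2−, giving Ir = +4.
Ligands are named alphabetically: azido before hydroxo before isothiocyanato.
The complex ion is anionic, so iridium takes the -ate form iridate(IV).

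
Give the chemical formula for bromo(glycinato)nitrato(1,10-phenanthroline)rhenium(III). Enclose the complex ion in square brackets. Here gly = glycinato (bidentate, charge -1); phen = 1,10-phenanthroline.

[ReBr(gly)(NO3)(phen)]

Ligands: 1 glycinato (gly, -1), 1 1,10-phenanthroline (phen, neutral), 1 nitrato (NO3, -1), 1 bromo (Br, -1). Ligand charge sum = -3.
With Re in oxidation state +3, the complex ion is [Re...].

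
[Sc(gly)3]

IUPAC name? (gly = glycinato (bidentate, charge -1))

There is no counter-ion, so the complex is neutral overall.
Ligand charges: 3×glycinato (-1 each); total -3. So Sc + (-3) = 0, giving Sc = +3.

tris(glycinato)scandium(III)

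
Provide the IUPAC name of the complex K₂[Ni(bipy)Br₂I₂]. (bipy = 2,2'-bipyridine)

potassium (2,2'-bipyridine)dibromodiiodonickelate(II)

The 2 potassium counter-ions carry a total charge of +2, so each complex ion is 2−.
Ligand charges: 2×bromo (-1 each), 2×iodo (-1 each), 1×2,2'-bipyridine (neutral); total -4. So Ni + (-4) = 2−, giving Ni = +2.
The complex ion is anionic, so nickel takes the -ate form nickelate(II).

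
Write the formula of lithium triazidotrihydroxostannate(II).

Li4[Sn(N3)3(OH)3]

Ligands: 3 azido (N3, -1), 3 hydroxo (OH, -1). Ligand charge sum = -6.
Charge balance with lithium (+1) requires 1 complex ion per 4 lithium.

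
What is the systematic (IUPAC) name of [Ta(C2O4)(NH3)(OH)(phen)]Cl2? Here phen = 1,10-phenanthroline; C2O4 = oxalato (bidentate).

amminehydroxooxalato(1,10-phenanthroline)tantalum(V) chloride

The 2 chloride counter-ions carry a total charge of -2, so each complex ion is 2+.
Ligand charges: 1×ammine (neutral), 1×1,10-phenanthroline (neutral), 1×hydroxo (-1 each), 1×oxalato (-2 each); total -3. So Ta + (-3) = 2+, giving Ta = +5.
Ligands are named alphabetically: ammine before hydroxo before oxalato before phenanthroline.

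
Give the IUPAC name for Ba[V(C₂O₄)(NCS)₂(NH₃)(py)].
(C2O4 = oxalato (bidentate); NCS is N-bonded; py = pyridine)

barium amminediisothiocyanatooxalato(pyridine)vanadate(II)

The 1 barium counter-ion carries a total charge of +2, so each complex ion is 2−.
Ligand charges: 1×oxalato (-2 each), 1×ammine (neutral), 2×isothiocyanato (-1 each), 1×pyridine (neutral); total -4. So V + (-4) = 2−, giving V = +2.
The complex ion is anionic, so vanadium takes the -ate form vanadate(II).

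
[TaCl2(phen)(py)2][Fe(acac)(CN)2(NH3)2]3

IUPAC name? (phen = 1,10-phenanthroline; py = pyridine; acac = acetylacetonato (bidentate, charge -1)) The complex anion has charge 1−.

dichloro(1,10-phenanthroline)bis(pyridine)tantalum(V) (acetylacetonato)diamminedicyanoferrate(II)

The complex anion is given as 1−; its ligand charges sum to -3, so Fe = +2.
With 3 anions per cation, the cation must be 3×1 = 3+.
Cation: ligand charges sum to -2; for the ion to be 3+, Ta = +5.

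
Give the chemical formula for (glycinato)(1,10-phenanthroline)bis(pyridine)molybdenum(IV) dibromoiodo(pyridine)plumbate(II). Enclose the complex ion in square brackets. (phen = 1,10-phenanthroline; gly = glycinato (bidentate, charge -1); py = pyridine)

Cation [Mo…]: ligand charges -1, Mo(IV) ⇒ ion charge 3+.
Anion [Pb…]: ligand charges -3, Pb(II) ⇒ ion charge 1−.
One 3+ cation requires 3 of the 1− anion.

[Mo(gly)(phen)(py)2][PbBr2I(py)]3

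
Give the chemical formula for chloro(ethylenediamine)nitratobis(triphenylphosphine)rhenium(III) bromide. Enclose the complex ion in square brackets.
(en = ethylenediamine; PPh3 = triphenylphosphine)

[ReCl(en)(NO3)(PPh3)2]Br

Ligands: 1 ethylenediamine (en, neutral), 2 triphenylphosphine (PPh3, neutral), 1 chloro (Cl, -1), 1 nitrato (NO3, -1). Ligand charge sum = -2.
With Re in oxidation state +3, the complex ion is [Re...]^1+.
Charge balance with bromide (-1) requires 1 complex ion per 1 bromide.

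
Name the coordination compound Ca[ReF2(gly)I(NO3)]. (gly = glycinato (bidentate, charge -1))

calcium difluoro(glycinato)iodonitratorhenate(III)

The 1 calcium counter-ion carries a total charge of +2, so each complex ion is 2−.
Ligand charges: 1×glycinato (-1 each), 1×nitrato (-1 each), 2×fluoro (-1 each), 1×iodo (-1 each); total -5. So Re + (-5) = 2−, giving Re = +3.
Ligands are named alphabetically: fluoro before glycinato before iodo before nitrato.
The complex ion is anionic, so rhenium takes the -ate form rhenate(III).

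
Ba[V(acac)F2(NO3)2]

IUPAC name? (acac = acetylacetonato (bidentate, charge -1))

The 1 barium counter-ion carries a total charge of +2, so each complex ion is 2−.
Ligand charges: 2×nitrato (-1 each), 1×acetylacetonato (-1 each), 2×fluoro (-1 each); total -5. So V + (-5) = 2−, giving V = +3.
Ligands are named alphabetically: acetylacetonato before fluoro before nitrato.
The complex ion is anionic, so vanadium takes the -ate form vanadate(III).

barium (acetylacetonato)difluorodinitratovanadate(III)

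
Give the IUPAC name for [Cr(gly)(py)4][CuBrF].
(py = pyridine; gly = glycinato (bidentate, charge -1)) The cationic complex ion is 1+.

(glycinato)tetrakis(pyridine)chromium(II) bromofluorocuprate(I)

The complex cation is given as 1+; its ligand charges sum to -1, so Cr = +2.
A 1:1 salt means the anion carries the equal and opposite charge, 1−.
Anion: ligand charges sum to -2; for the ion to be 1−, Cu = +1.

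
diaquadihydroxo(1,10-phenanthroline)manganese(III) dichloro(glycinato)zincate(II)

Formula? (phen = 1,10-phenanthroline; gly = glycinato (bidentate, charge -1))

[Mn(H2O)2(OH)2(phen)][ZnCl2(gly)]

Cation [Mn…]: ligand charges -2, Mn(III) ⇒ ion charge 1+.
Anion [Zn…]: ligand charges -3, Zn(II) ⇒ ion charge 1−.
One 1+ cation balances one 1− anion.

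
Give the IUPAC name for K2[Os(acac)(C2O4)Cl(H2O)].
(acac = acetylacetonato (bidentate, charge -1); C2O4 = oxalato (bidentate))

potassium (acetylacetonato)aquachlorooxalatoosmate(II)

The 2 potassium counter-ions carry a total charge of +2, so each complex ion is 2−.
Ligand charges: 1×acetylacetonato (-1 each), 1×oxalato (-2 each), 1×aqua (neutral), 1×chloro (-1 each); total -4. So Os + (-4) = 2−, giving Os = +2.
Ligands are named alphabetically: acetylacetonato before aqua before chloro before oxalato.
The complex ion is anionic, so osmium takes the -ate form osmate(II).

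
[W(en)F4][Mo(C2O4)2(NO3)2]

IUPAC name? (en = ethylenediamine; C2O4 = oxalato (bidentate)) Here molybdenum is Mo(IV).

(ethylenediamine)tetrafluorotungsten(VI) dinitratodioxalatomolybdate(IV)

Both ions are complex: the cation is named first with the plain metal name, the anion second with the -ate form; each ion's ligands are alphabetised independently.
Mo is given as +4; the anion's ligand charges sum to -6, so the complex anion is 2−.
A 1:1 salt means the cation carries the equal and opposite charge, 2+.
Cation: ligand charges sum to -4; for the ion to be 2+, W = +6.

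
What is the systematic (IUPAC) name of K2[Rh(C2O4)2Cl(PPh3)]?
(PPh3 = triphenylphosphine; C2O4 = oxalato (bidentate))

The 2 potassium counter-ions carry a total charge of +2, so each complex ion is 2−.
Ligand charges: 1×triphenylphosphine (neutral), 1×chloro (-1 each), 2×oxalato (-2 each); total -5. So Rh + (-5) = 2−, giving Rh = +3.
Ligands are named alphabetically: chloro before oxalato before triphenylphosphine.
The complex ion is anionic, so rhodium takes the -ate form rhodate(III).

potassium chlorodioxalato(triphenylphosphine)rhodate(III)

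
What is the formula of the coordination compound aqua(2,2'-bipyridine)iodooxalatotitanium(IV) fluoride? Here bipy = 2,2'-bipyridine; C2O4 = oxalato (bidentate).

Ligands: 1 2,2'-bipyridine (bipy, neutral), 1 oxalato (C2O4, -2), 1 aqua (H2O, neutral), 1 iodo (I, -1). Ligand charge sum = -3.
With Ti in oxidation state +4, the complex ion is [Ti...]^1+.
Charge balance with fluoride (-1) requires 1 complex ion per 1 fluoride.

[Ti(bipy)(C2O4)(H2O)I]F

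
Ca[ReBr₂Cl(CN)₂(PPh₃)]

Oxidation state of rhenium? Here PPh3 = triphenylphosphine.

+3

1 calcium outside the brackets (+2 each) → the complex ion is 2−.
Ligand charges: 2×CN = -2; 2×Br = -2; 1×Cl = -1; 1×PPh3 neutral; sum -5.
Re + (-5) = 2− ⇒ Re is +3.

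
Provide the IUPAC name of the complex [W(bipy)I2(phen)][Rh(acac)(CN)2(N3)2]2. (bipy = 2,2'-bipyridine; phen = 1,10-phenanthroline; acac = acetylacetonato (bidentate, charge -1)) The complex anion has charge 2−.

(2,2'-bipyridine)diiodo(1,10-phenanthroline)tungsten(VI) (acetylacetonato)diazidodicyanorhodate(III)

The complex anion is given as 2−; its ligand charges sum to -5, so Rh = +3.
With 2 anions per cation, the cation must be 2×2 = 4+.
Cation: ligand charges sum to -2; for the ion to be 4+, W = +6.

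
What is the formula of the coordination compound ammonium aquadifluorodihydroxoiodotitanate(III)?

Ligands: 1 aqua (H2O, neutral), 2 hydroxo (OH, -1), 1 iodo (I, -1), 2 fluoro (F, -1). Ligand charge sum = -5.
With Ti in oxidation state +3, the complex ion is [Ti...]^2−.
Charge balance with ammonium (+1) requires 1 complex ion per 2 ammonium.

(NH4)2[TiF2(H2O)I(OH)2]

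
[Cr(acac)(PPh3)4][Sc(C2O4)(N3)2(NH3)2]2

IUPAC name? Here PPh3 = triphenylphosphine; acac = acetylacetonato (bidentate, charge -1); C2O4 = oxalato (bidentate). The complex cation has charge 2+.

Both ions are complex: the cation is named first with the plain metal name, the anion second with the -ate form; each ion's ligands are alphabetised independently.
The complex cation is given as 2+; its ligand charges sum to -1, so Cr = +3.
With 2 anions per cation, each anion must be 2/2 = 1−.
Anion: ligand charges sum to -4; for the ion to be 1−, Sc = +3.

(acetylacetonato)tetrakis(triphenylphosphine)chromium(III) diamminediazidooxalatoscandate(III)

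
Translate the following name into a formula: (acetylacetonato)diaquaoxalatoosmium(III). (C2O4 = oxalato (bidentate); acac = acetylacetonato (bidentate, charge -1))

Ligands: 1 oxalato (C2O4, -2), 1 acetylacetonato (acac, -1), 2 aqua (H2O, neutral). Ligand charge sum = -3.
With Os in oxidation state +3, the complex ion is [Os...].

[Os(acac)(C2O4)(H2O)2]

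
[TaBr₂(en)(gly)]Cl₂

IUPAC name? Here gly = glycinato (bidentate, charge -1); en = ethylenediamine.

dibromo(ethylenediamine)(glycinato)tantalum(V) chloride

The 2 chloride counter-ions carry a total charge of -2, so each complex ion is 2+.
Ligand charges: 1×glycinato (-1 each), 1×ethylenediamine (neutral), 2×bromo (-1 each); total -3. So Ta + (-3) = 2+, giving Ta = +5.
Ligands are named alphabetically: bromo before ethylenediamine before glycinato.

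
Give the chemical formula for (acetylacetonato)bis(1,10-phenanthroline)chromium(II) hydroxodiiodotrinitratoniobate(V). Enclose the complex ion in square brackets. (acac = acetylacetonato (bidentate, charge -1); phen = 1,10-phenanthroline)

Cation [Cr…]: ligand charges -1, Cr(II) ⇒ ion charge 1+.
Anion [Nb…]: ligand charges -6, Nb(V) ⇒ ion charge 1−.
One 1+ cation balances one 1− anion.

[Cr(acac)(phen)2][NbI2(NO3)3(OH)]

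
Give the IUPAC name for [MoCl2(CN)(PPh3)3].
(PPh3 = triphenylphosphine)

There is no counter-ion, so the complex is neutral overall.
Ligand charges: 1×cyano (-1 each), 2×chloro (-1 each), 3×triphenylphosphine (neutral); total -3. So Mo + (-3) = 0, giving Mo = +3.
Ligands are named alphabetically: chloro before cyano before triphenylphosphine.

dichlorocyanotris(triphenylphosphine)molybdenum(III)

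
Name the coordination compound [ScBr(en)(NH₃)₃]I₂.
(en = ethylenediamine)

triamminebromo(ethylenediamine)scandium(III) iodide

The 2 iodide counter-ions carry a total charge of -2, so each complex ion is 2+.
Ligand charges: 1×ethylenediamine (neutral), 3×ammine (neutral), 1×bromo (-1 each); total -1. So Sc + (-1) = 2+, giving Sc = +3.
Ligands are named alphabetically: ammine before bromo before ethylenediamine.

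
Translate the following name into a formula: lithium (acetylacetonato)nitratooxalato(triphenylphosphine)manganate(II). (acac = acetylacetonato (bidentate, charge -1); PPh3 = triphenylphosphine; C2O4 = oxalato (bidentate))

Ligands: 1 acetylacetonato (acac, -1), 1 triphenylphosphine (PPh3, neutral), 1 oxalato (C2O4, -2), 1 nitrato (NO3, -1). Ligand charge sum = -4.
Charge balance with lithium (+1) requires 1 complex ion per 2 lithium.

Li2[Mn(acac)(C2O4)(NO3)(PPh3)]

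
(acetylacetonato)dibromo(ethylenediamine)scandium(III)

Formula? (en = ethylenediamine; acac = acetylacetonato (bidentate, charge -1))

Ligands: 1 ethylenediamine (en, neutral), 2 bromo (Br, -1), 1 acetylacetonato (acac, -1). Ligand charge sum = -3.
With Sc in oxidation state +3, the complex ion is [Sc...].

[Sc(acac)Br2(en)]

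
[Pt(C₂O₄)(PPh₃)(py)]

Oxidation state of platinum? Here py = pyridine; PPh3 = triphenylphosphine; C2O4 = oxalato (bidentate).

+2

No counter-ion: the bracketed complex is neutral.
Ligand charges: 1×py neutral; 1×PPh3 neutral; 1×C2O4 = -2; sum -2.
Pt + (-2) = 0 ⇒ Pt is +2.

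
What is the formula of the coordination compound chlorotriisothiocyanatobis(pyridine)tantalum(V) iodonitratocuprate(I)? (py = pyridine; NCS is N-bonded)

Cation [Ta…]: ligand charges -4, Ta(V) ⇒ ion charge 1+.
Anion [Cu…]: ligand charges -2, Cu(I) ⇒ ion charge 1−.
One 1+ cation balances one 1− anion.

[TaCl(NCS)3(py)2][CuI(NO3)]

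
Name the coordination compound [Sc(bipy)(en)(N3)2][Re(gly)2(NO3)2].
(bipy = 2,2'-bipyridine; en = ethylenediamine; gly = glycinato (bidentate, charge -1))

Scandium is always +3 in its complexes; the cation's ligand charges sum to -2, so the complex cation is 1+.
A 1:1 salt means the anion carries the equal and opposite charge, 1−.
Anion: ligand charges sum to -4; for the ion to be 1−, Re = +3.

diazido(2,2'-bipyridine)(ethylenediamine)scandium(III) bis(glycinato)dinitratorhenate(III)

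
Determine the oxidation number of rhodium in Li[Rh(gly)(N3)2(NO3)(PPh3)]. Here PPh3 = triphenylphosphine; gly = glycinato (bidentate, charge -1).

1 lithium outside the brackets (+1 each) → the complex ion is 1−.
Ligand charges: 1×NO3 = -1; 1×PPh3 neutral; 2×N3 = -2; 1×gly = -1; sum -4.
Rh + (-4) = 1− ⇒ Rh is +3.

+3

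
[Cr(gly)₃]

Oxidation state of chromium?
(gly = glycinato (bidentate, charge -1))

+3

No counter-ion: the bracketed complex is neutral.
Ligand charges: 3×gly = -3; sum -3.
Cr + (-3) = 0 ⇒ Cr is +3.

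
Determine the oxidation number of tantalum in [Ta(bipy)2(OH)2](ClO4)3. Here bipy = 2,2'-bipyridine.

+5

3 perchlorate outside the brackets (-1 each) → the complex ion is 3+.
Ligand charges: 2×OH = -2; 2×bipy neutral; sum -2.
Ta + (-2) = 3+ ⇒ Ta is +5.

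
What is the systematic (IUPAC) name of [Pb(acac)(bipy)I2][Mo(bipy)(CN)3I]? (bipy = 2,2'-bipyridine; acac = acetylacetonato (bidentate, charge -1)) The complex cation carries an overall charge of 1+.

Both ions are complex: the cation is named first with the plain metal name, the anion second with the -ate form; each ion's ligands are alphabetised independently.
The complex cation is given as 1+; its ligand charges sum to -3, so Pb = +4.
A 1:1 salt means the anion carries the equal and opposite charge, 1−.
Anion: ligand charges sum to -4; for the ion to be 1−, Mo = +3.

(acetylacetonato)(2,2'-bipyridine)diiodolead(IV) (2,2'-bipyridine)tricyanoiodomolybdate(III)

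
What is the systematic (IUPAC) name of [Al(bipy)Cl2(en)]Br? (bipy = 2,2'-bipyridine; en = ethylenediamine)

(2,2'-bipyridine)dichloro(ethylenediamine)aluminium(III) bromide

The 1 bromide counter-ion carries a total charge of -1, so each complex ion is 1+.
Ligand charges: 1×2,2'-bipyridine (neutral), 2×chloro (-1 each), 1×ethylenediamine (neutral); total -2. So Al + (-2) = 1+, giving Al = +3.
Ligands are named alphabetically: bipyridine before chloro before ethylenediamine.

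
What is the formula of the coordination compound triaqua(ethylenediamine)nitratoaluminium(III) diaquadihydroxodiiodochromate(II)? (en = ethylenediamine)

Cation [Al…]: ligand charges -1, Al(III) ⇒ ion charge 2+.
Anion [Cr…]: ligand charges -4, Cr(II) ⇒ ion charge 2−.

[Al(en)(H2O)3(NO3)][Cr(H2O)2I2(OH)2]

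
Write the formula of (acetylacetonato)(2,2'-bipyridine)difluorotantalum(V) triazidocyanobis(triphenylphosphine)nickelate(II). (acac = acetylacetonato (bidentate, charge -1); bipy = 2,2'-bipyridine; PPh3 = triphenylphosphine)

[Ta(acac)(bipy)F2][Ni(CN)(N3)3(PPh3)2]

Cation [Ta…]: ligand charges -3, Ta(V) ⇒ ion charge 2+.
Anion [Ni…]: ligand charges -4, Ni(II) ⇒ ion charge 2−.
One 2+ cation balances one 2− anion.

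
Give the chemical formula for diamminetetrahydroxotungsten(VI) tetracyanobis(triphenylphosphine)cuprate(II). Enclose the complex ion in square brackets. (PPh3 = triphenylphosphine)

[W(NH3)2(OH)4][Cu(CN)4(PPh3)2]

Cation [W…]: ligand charges -4, W(VI) ⇒ ion charge 2+.
Anion [Cu…]: ligand charges -4, Cu(II) ⇒ ion charge 2−.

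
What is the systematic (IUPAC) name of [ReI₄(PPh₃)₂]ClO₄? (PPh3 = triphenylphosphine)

The 1 perchlorate counter-ion carries a total charge of -1, so each complex ion is 1+.
Ligand charges: 4×iodo (-1 each), 2×triphenylphosphine (neutral); total -4. So Re + (-4) = 1+, giving Re = +5.
Ligands are named alphabetically: iodo before triphenylphosphine.

tetraiodobis(triphenylphosphine)rhenium(V) perchlorate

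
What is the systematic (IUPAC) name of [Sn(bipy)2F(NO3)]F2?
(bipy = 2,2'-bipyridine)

bis(2,2'-bipyridine)fluoronitratotin(IV) fluoride

The 2 fluoride counter-ions carry a total charge of -2, so each complex ion is 2+.
Ligand charges: 1×nitrato (-1 each), 1×fluoro (-1 each), 2×2,2'-bipyridine (neutral); total -2. So Sn + (-2) = 2+, giving Sn = +4.
Ligands are named alphabetically: bipyridine before fluoro before nitrato.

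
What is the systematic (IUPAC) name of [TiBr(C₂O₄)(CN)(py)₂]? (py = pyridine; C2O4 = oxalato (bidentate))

There is no counter-ion, so the complex is neutral overall.
Ligand charges: 1×bromo (-1 each), 2×pyridine (neutral), 1×cyano (-1 each), 1×oxalato (-2 each); total -4. So Ti + (-4) = 0, giving Ti = +4.
Ligands are named alphabetically: bromo before cyano before oxalato before pyridine.

bromocyanooxalatobis(pyridine)titanium(IV)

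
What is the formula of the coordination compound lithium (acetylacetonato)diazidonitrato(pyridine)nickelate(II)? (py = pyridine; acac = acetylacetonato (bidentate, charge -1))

Ligands: 1 nitrato (NO3, -1), 1 pyridine (py, neutral), 2 azido (N3, -1), 1 acetylacetonato (acac, -1). Ligand charge sum = -4.
With Ni in oxidation state +2, the complex ion is [Ni...]^2−.
Charge balance with lithium (+1) requires 1 complex ion per 2 lithium.

Li2[Ni(acac)(N3)2(NO3)(py)]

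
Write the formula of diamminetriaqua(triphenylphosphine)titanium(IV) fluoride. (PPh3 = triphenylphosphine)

[Ti(H2O)3(NH3)2(PPh3)]F4

Ligands: 3 aqua (H2O, neutral), 2 ammine (NH3, neutral), 1 triphenylphosphine (PPh3, neutral). Ligand charge sum = 0.
With Ti in oxidation state +4, the complex ion is [Ti...]^4+.
Charge balance with fluoride (-1) requires 1 complex ion per 4 fluoride.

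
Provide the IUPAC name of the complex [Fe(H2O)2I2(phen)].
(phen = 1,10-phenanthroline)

diaquadiiodo(1,10-phenanthroline)iron(II)

There is no counter-ion, so the complex is neutral overall.
Ligand charges: 2×aqua (neutral), 1×1,10-phenanthroline (neutral), 2×iodo (-1 each); total -2. So Fe + (-2) = 0, giving Fe = +2.
Ligands are named alphabetically: aqua before iodo before phenanthroline.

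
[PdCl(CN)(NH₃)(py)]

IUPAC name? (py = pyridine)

amminechlorocyano(pyridine)palladium(II)

There is no counter-ion, so the complex is neutral overall.
Ligand charges: 1×cyano (-1 each), 1×ammine (neutral), 1×chloro (-1 each), 1×pyridine (neutral); total -2. So Pd + (-2) = 0, giving Pd = +2.
Ligands are named alphabetically: ammine before chloro before cyano before pyridine.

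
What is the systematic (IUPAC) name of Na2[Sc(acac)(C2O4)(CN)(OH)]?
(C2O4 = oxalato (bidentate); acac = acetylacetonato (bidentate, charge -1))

The 2 sodium counter-ions carry a total charge of +2, so each complex ion is 2−.
Ligand charges: 1×cyano (-1 each), 1×oxalato (-2 each), 1×acetylacetonato (-1 each), 1×hydroxo (-1 each); total -5. So Sc + (-5) = 2−, giving Sc = +3.
Ligands are named alphabetically: acetylacetonato before cyano before hydroxo before oxalato.
The complex ion is anionic, so scandium takes the -ate form scandate(III).

sodium (acetylacetonato)cyanohydroxooxalatoscandate(III)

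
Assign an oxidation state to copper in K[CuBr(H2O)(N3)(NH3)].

1 potassium outside the brackets (+1 each) → the complex ion is 1−.
Ligand charges: 1×N3 = -1; 1×NH3 neutral; 1×Br = -1; 1×H2O neutral; sum -2.
Cu + (-2) = 1− ⇒ Cu is +1.

+1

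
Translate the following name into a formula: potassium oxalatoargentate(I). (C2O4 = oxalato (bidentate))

K[Ag(C2O4)]

Ligands: 1 oxalato (C2O4, -2). Ligand charge sum = -2.
Charge balance with potassium (+1) requires 1 complex ion per 1 potassium.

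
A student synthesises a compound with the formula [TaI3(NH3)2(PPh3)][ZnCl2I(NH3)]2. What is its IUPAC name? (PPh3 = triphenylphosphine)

Zinc is always +2 in its complexes; the anion's ligand charges sum to -3, so the complex anion is 1−.
With 2 anions per cation, the cation must be 2×1 = 2+.
Cation: ligand charges sum to -3; for the ion to be 2+, Ta = +5.

diamminetriiodo(triphenylphosphine)tantalum(V) amminedichloroiodozincate(II)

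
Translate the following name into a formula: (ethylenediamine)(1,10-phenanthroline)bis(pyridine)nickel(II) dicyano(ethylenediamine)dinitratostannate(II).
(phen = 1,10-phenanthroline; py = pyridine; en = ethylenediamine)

Cation [Ni…]: ligand charges 0, Ni(II) ⇒ ion charge 2+.
Anion [Sn…]: ligand charges -4, Sn(II) ⇒ ion charge 2−.
One 2+ cation balances one 2− anion.

[Ni(en)(phen)(py)2][Sn(CN)2(en)(NO3)2]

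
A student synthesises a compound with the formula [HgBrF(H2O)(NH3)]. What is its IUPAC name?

There is no counter-ion, so the complex is neutral overall.
Ligand charges: 1×fluoro (-1 each), 1×ammine (neutral), 1×aqua (neutral), 1×bromo (-1 each); total -2. So Hg + (-2) = 0, giving Hg = +2.
Ligands are named alphabetically: ammine before aqua before bromo before fluoro.

ammineaquabromofluoromercury(II)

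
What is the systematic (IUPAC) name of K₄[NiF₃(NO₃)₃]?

The 4 potassium counter-ions carry a total charge of +4, so each complex ion is 4−.
Ligand charges: 3×fluoro (-1 each), 3×nitrato (-1 each); total -6. So Ni + (-6) = 4−, giving Ni = +2.
Ligands are named alphabetically: fluoro before nitrato.
The complex ion is anionic, so nickel takes the -ate form nickelate(II).

potassium trifluorotrinitratonickelate(II)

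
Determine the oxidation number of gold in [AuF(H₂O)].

No counter-ion: the bracketed complex is neutral.
Ligand charges: 1×H2O neutral; 1×F = -1; sum -1.
Au + (-1) = 0 ⇒ Au is +1.

+1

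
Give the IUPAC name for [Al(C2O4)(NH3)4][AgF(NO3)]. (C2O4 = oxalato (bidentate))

Both ions are complex: the cation is named first with the plain metal name, the anion second with the -ate form; each ion's ligands are alphabetised independently.
Aluminium is always +3 in its complexes; the cation's ligand charges sum to -2, so the complex cation is 1+.
A 1:1 salt means the anion carries the equal and opposite charge, 1−.
Anion: ligand charges sum to -2; for the ion to be 1−, Ag = +1.

tetraammineoxalatoaluminium(III) fluoronitratoargentate(I)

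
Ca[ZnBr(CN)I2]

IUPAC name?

The 1 calcium counter-ion carries a total charge of +2, so each complex ion is 2−.
Ligand charges: 1×cyano (-1 each), 1×bromo (-1 each), 2×iodo (-1 each); total -4. So Zn + (-4) = 2−, giving Zn = +2.
Ligands are named alphabetically: bromo before cyano before iodo.
The complex ion is anionic, so zinc takes the -ate form zincate(II).

calcium bromocyanodiiodozincate(II)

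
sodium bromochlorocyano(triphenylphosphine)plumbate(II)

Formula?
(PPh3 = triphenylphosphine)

Ligands: 1 chloro (Cl, -1), 1 cyano (CN, -1), 1 bromo (Br, -1), 1 triphenylphosphine (PPh3, neutral). Ligand charge sum = -3.
With Pb in oxidation state +2, the complex ion is [Pb...]^1−.
Charge balance with sodium (+1) requires 1 complex ion per 1 sodium.

Na[PbBrCl(CN)(PPh3)]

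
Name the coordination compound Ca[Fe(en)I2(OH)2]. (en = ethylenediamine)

The 1 calcium counter-ion carries a total charge of +2, so each complex ion is 2−.
Ligand charges: 2×iodo (-1 each), 1×ethylenediamine (neutral), 2×hydroxo (-1 each); total -4. So Fe + (-4) = 2−, giving Fe = +2.
Ligands are named alphabetically: ethylenediamine before hydroxo before iodo.
The complex ion is anionic, so iron takes the -ate form ferrate(II).

calcium (ethylenediamine)dihydroxodiiodoferrate(II)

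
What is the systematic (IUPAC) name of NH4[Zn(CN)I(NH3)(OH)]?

ammonium amminecyanohydroxoiodozincate(II)

The 1 ammonium counter-ion carries a total charge of +1, so each complex ion is 1−.
Ligand charges: 1×iodo (-1 each), 1×hydroxo (-1 each), 1×cyano (-1 each), 1×ammine (neutral); total -3. So Zn + (-3) = 1−, giving Zn = +2.
The complex ion is anionic, so zinc takes the -ate form zincate(II).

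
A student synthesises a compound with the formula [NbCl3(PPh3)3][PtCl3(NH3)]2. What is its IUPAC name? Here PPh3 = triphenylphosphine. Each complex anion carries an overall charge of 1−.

trichlorotris(triphenylphosphine)niobium(V) amminetrichloroplatinate(II)

The complex anion is given as 1−; its ligand charges sum to -3, so Pt = +2.
With 2 anions per cation, the cation must be 2×1 = 2+.
Cation: ligand charges sum to -3; for the ion to be 2+, Nb = +5.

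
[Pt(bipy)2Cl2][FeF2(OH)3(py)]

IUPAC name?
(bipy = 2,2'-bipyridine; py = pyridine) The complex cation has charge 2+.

bis(2,2'-bipyridine)dichloroplatinum(IV) difluorotrihydroxo(pyridine)ferrate(III)

Both ions are complex: the cation is named first with the plain metal name, the anion second with the -ate form; each ion's ligands are alphabetised independently.
The complex cation is given as 2+; its ligand charges sum to -2, so Pt = +4.
A 1:1 salt means the anion carries the equal and opposite charge, 2−.
Anion: ligand charges sum to -5; for the ion to be 2−, Fe = +3.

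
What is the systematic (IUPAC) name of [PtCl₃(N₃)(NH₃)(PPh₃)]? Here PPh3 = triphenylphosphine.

There is no counter-ion, so the complex is neutral overall.
Ligand charges: 3×chloro (-1 each), 1×triphenylphosphine (neutral), 1×ammine (neutral), 1×azido (-1 each); total -4. So Pt + (-4) = 0, giving Pt = +4.
Ligands are named alphabetically: ammine before azido before chloro before triphenylphosphine.

ammineazidotrichloro(triphenylphosphine)platinum(IV)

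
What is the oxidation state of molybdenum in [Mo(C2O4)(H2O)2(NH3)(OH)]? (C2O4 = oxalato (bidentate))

+3

No counter-ion: the bracketed complex is neutral.
Ligand charges: 1×NH3 neutral; 1×OH = -1; 1×C2O4 = -2; 2×H2O neutral; sum -3.
Mo + (-3) = 0 ⇒ Mo is +3.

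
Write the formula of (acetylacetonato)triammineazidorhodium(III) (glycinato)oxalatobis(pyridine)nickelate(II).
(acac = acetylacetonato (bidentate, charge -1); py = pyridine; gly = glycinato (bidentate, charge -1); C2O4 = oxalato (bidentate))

Cation [Rh…]: ligand charges -2, Rh(III) ⇒ ion charge 1+.
Anion [Ni…]: ligand charges -3, Ni(II) ⇒ ion charge 1−.
One 1+ cation balances one 1− anion.

[Rh(acac)(N3)(NH3)3][Ni(C2O4)(gly)(py)2]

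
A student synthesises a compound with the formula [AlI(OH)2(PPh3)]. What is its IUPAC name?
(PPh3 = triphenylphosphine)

dihydroxoiodo(triphenylphosphine)aluminium(III)

There is no counter-ion, so the complex is neutral overall.
Ligand charges: 2×hydroxo (-1 each), 1×triphenylphosphine (neutral), 1×iodo (-1 each); total -3. So Al + (-3) = 0, giving Al = +3.
Ligands are named alphabetically: hydroxo before iodo before triphenylphosphine.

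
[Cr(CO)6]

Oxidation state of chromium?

No counter-ion: the bracketed complex is neutral.
Ligand charges: 6×CO neutral; sum 0.
Cr + (0) = 0 ⇒ Cr is 0.

0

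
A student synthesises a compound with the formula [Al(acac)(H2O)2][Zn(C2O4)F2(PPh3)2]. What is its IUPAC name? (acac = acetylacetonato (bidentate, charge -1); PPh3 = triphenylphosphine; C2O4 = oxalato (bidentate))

(acetylacetonato)diaquaaluminium(III) difluorooxalatobis(triphenylphosphine)zincate(II)

Zinc is always +2 in its complexes; the anion's ligand charges sum to -4, so the complex anion is 2−.
A 1:1 salt means the cation carries the equal and opposite charge, 2+.
Cation: ligand charges sum to -1; for the ion to be 2+, Al = +3.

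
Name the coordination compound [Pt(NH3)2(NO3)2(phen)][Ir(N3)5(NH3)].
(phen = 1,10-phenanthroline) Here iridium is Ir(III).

Both ions are complex: the cation is named first with the plain metal name, the anion second with the -ate form; each ion's ligands are alphabetised independently.
Ir is given as +3; the anion's ligand charges sum to -5, so the complex anion is 2−.
A 1:1 salt means the cation carries the equal and opposite charge, 2+.
Cation: ligand charges sum to -2; for the ion to be 2+, Pt = +4.

diamminedinitrato(1,10-phenanthroline)platinum(IV) amminepentaazidoiridate(III)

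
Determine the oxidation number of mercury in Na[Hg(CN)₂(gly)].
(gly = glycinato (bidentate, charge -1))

1 sodium outside the brackets (+1 each) → the complex ion is 1−.
Ligand charges: 2×CN = -2; 1×gly = -1; sum -3.
Hg + (-3) = 1− ⇒ Hg is +2.

+2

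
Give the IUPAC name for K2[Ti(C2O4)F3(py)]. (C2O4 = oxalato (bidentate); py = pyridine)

potassium trifluorooxalato(pyridine)titanate(III)

The 2 potassium counter-ions carry a total charge of +2, so each complex ion is 2−.
Ligand charges: 1×oxalato (-2 each), 3×fluoro (-1 each), 1×pyridine (neutral); total -5. So Ti + (-5) = 2−, giving Ti = +3.
The complex ion is anionic, so titanium takes the -ate form titanate(III).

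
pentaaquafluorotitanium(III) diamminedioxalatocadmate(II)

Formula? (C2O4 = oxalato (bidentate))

[TiF(H2O)5][Cd(C2O4)2(NH3)2]

Cation [Ti…]: ligand charges -1, Ti(III) ⇒ ion charge 2+.
Anion [Cd…]: ligand charges -4, Cd(II) ⇒ ion charge 2−.
One 2+ cation balances one 2− anion.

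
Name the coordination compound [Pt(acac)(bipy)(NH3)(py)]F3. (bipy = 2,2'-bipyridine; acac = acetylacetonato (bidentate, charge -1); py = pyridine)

The 3 fluoride counter-ions carry a total charge of -3, so each complex ion is 3+.
Ligand charges: 1×2,2'-bipyridine (neutral), 1×acetylacetonato (-1 each), 1×pyridine (neutral), 1×ammine (neutral); total -1. So Pt + (-1) = 3+, giving Pt = +4.
Ligands are named alphabetically: acetylacetonato before ammine before bipyridine before pyridine.

(acetylacetonato)ammine(2,2'-bipyridine)(pyridine)platinum(IV) fluoride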